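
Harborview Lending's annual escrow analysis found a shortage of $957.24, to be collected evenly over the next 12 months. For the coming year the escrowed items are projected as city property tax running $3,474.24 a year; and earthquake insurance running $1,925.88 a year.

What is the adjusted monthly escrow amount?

City property tax — $3,474.24
Earthquake insurance — $1,925.88
Yearly total = $3,474.24 + $1,925.88 = $5,400.12
Monthly escrow = $5,400.12 / 12 = $450.01
Shortage spread = $957.24 ÷ 12 = $79.77/mo
New monthly escrow = $450.01 + $79.77 = $529.78

$529.78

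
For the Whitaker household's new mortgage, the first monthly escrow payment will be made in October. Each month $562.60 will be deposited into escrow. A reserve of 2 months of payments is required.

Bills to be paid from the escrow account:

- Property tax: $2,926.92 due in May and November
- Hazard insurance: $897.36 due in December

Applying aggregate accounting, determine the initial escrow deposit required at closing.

$3,375.60

Cushion = 2 × $562.60 = $1,125.20
Trial balance (start $0, +$562.60 each month, − disbursements):
  Oct: +$562.60 → $562.60
  Nov: +$562.60 − $2,926.92 → -$1,801.72
  Dec: +$562.60 − $897.36 → -$2,136.48
  Jan: +$562.60 → -$1,573.88
  Feb: +$562.60 → -$1,011.28
  Mar: +$562.60 → -$448.68
  Apr: +$562.60 → $113.92
  May: +$562.60 − $2,926.92 → -$2,250.40
  Jun: +$562.60 → -$1,687.80
  Jul: +$562.60 → -$1,125.20
  Aug: +$562.60 → -$562.60
  Sep: +$562.60 → $0.00
Lowest trial balance = -$2,250.40 (May)
Initial deposit = cushion − low point = $1,125.20 − (-$2,250.40) = $3,375.60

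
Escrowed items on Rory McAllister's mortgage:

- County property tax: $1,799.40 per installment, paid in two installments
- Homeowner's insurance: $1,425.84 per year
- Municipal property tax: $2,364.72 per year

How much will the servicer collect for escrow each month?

County property tax: $1,799.40 × 2 = $3,598.80
Homeowner's insurance: $1,425.84
Municipal property tax: $2,364.72
Combined annual = $3,598.80 + $1,425.84 + $2,364.72 = $7,389.36
Per month = $7,389.36 / 12 = $615.78

$615.78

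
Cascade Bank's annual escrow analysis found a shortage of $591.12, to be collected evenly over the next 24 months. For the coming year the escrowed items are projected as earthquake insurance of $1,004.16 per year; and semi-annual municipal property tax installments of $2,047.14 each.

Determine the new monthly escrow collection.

Earthquake insurance: $1,004.16 per year
Municipal property tax: $2,047.14 × 2 = $4,094.28 per year
Total annual escrow = $1,004.16 + $4,094.28 = $5,098.44
Monthly = $5,098.44 / 12 = $424.87
Shortage spread = $591.12 / 24 = $24.63/mo
New monthly escrow = $424.87 + $24.63 = $449.50

$449.50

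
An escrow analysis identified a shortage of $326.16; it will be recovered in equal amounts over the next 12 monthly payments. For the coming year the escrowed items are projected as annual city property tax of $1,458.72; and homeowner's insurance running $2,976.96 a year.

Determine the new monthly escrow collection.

City property tax = $1,458.72 annually
Homeowner's insurance = $2,976.96 annually
Annual escrow total = $4,435.68
Base monthly escrow = $4,435.68 ÷ 12 = $369.64
Shortage per month = $326.16 ÷ 12 = $27.18
New monthly escrow = $369.64 + $27.18 = $396.82

$396.82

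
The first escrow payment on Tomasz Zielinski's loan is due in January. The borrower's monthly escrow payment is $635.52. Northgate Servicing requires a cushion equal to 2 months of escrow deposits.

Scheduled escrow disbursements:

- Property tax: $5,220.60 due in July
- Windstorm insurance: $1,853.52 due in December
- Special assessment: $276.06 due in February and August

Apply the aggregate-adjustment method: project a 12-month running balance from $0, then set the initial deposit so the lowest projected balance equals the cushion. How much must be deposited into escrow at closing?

$2,319.06

Cushion = 2 × $635.52 = $1,271.04
Trial balance (start $0, +$635.52 each month, − disbursements):
  Jan: +$635.52 → $635.52
  Feb: +$635.52 − $276.06 → $994.98
  Mar: +$635.52 → $1,630.50
  Apr: +$635.52 → $2,266.02
  May: +$635.52 → $2,901.54
  Jun: +$635.52 → $3,537.06
  Jul: +$635.52 − $5,220.60 → -$1,048.02
  Aug: +$635.52 − $276.06 → -$688.56
  Sep: +$635.52 → -$53.04
  Oct: +$635.52 → $582.48
  Nov: +$635.52 → $1,218.00
  Dec: +$635.52 − $1,853.52 → $0.00
Lowest trial balance = -$1,048.02 (Jul)
Initial deposit = cushion − low point = $1,271.04 − (-$1,048.02) = $2,319.06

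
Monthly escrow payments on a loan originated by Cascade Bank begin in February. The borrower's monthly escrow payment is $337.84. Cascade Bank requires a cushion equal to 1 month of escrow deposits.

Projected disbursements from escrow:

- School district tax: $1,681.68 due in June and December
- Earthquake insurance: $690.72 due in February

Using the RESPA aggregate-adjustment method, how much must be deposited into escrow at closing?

$1,021.04

Cushion = 1 × $337.84 = $337.84
Trial balance (start $0, +$337.84 each month, − disbursements):
  Feb: +$337.84 − $690.72 → -$352.88
  Mar: +$337.84 → -$15.04
  Apr: +$337.84 → $322.80
  May: +$337.84 → $660.64
  Jun: +$337.84 − $1,681.68 → -$683.20
  Jul: +$337.84 → -$345.36
  Aug: +$337.84 → -$7.52
  Sep: +$337.84 → $330.32
  Oct: +$337.84 → $668.16
  Nov: +$337.84 → $1,006.00
  Dec: +$337.84 − $1,681.68 → -$337.84
  Jan: +$337.84 → $0.00
Lowest trial balance = -$683.20 (Jun)
Initial deposit = cushion − low point = $337.84 − (-$683.20) = $1,021.04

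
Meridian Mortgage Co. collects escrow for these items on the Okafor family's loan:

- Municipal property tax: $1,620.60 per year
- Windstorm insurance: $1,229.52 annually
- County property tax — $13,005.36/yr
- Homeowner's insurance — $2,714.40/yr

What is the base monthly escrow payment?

$1,547.49

Municipal property tax: $1,620.60/yr
Windstorm insurance: $1,229.52/yr
County property tax: $13,005.36/yr
Homeowner's insurance: $2,714.40/yr
Combined annual = $1,620.60 + $1,229.52 + $13,005.36 + $2,714.40 = $18,569.88
Monthly escrow = $18,569.88 / 12 = $1,547.49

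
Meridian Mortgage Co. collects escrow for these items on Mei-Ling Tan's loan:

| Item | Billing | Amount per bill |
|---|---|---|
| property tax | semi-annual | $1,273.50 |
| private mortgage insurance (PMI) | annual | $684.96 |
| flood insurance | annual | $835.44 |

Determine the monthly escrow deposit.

$338.95

Property tax — $1,273.50 × 2 = $2,547.00 per year
Private mortgage insurance (PMI) — $684.96 per year
Flood insurance — $835.44 per year
Yearly total = $2,547.00 + $684.96 + $835.44 = $4,067.40
Monthly = $4,067.40 / 12 = $338.95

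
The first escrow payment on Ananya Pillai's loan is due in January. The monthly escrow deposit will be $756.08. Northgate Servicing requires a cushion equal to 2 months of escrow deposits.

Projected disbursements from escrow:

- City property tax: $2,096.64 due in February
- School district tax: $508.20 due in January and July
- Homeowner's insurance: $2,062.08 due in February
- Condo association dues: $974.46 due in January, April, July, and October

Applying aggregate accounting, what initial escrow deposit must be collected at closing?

$5,641.38

Cushion = 2 × $756.08 = $1,512.16
Trial balance (start $0, +$756.08 each month, − disbursements):
  Jan: +$756.08 − $1,482.66 → -$726.58
  Feb: +$756.08 − $4,158.72 → -$4,129.22
  Mar: +$756.08 → -$3,373.14
  Apr: +$756.08 − $974.46 → -$3,591.52
  May: +$756.08 → -$2,835.44
  Jun: +$756.08 → -$2,079.36
  Jul: +$756.08 − $1,482.66 → -$2,805.94
  Aug: +$756.08 → -$2,049.86
  Sep: +$756.08 → -$1,293.78
  Oct: +$756.08 − $974.46 → -$1,512.16
  Nov: +$756.08 → -$756.08
  Dec: +$756.08 → $0.00
Lowest trial balance = -$4,129.22 (Feb)
Initial deposit = cushion − low point = $1,512.16 − (-$4,129.22) = $5,641.38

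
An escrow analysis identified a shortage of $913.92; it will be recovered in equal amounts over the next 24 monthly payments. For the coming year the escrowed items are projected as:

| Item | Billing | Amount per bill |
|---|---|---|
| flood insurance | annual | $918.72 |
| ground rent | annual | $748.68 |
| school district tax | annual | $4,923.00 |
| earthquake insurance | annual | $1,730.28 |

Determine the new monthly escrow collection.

Flood insurance: $918.72 per year
Ground rent: $748.68 per year
School district tax: $4,923.00 per year
Earthquake insurance: $1,730.28 per year
Combined annual = $8,320.68
Monthly = $8,320.68 ÷ 12 = $693.39
Shortage per month = $913.92 ÷ 24 = $38.08
Adjusted monthly = $693.39 + $38.08 = $731.47

$731.47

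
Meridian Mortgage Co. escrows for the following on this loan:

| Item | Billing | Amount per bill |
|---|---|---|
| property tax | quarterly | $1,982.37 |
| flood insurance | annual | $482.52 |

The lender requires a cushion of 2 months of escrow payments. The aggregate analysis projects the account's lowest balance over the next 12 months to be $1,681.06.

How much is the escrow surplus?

$279.06

Property tax = $1,982.37 × 4 = $7,929.48/yr
Flood insurance = $482.52/yr
Annual escrow total = $7,929.48 + $482.52 = $8,412.00
Per month = $8,412.00 / 12 = $701.00
Required reserve = 2 × $701.00 = $1,402.00
Excess over cushion: $1,681.06 − $1,402.00 = $279.06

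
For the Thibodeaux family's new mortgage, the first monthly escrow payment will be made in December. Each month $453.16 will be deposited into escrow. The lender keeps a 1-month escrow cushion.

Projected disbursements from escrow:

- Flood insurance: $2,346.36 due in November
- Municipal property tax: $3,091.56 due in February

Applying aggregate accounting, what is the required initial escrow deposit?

$2,185.24

Cushion = 1 × $453.16 = $453.16
Trial balance (start $0, +$453.16 each month, − disbursements):
  Dec: +$453.16 → $453.16
  Jan: +$453.16 → $906.32
  Feb: +$453.16 − $3,091.56 → -$1,732.08
  Mar: +$453.16 → -$1,278.92
  Apr: +$453.16 → -$825.76
  May: +$453.16 → -$372.60
  Jun: +$453.16 → $80.56
  Jul: +$453.16 → $533.72
  Aug: +$453.16 → $986.88
  Sep: +$453.16 → $1,440.04
  Oct: +$453.16 → $1,893.20
  Nov: +$453.16 − $2,346.36 → $0.00
Lowest trial balance = -$1,732.08 (Feb)
Initial deposit = cushion − low point = $453.16 − (-$1,732.08) = $2,185.24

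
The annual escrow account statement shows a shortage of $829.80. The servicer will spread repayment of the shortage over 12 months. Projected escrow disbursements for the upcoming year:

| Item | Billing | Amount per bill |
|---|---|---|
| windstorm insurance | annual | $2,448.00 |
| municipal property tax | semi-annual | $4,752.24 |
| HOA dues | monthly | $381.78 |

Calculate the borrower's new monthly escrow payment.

Windstorm insurance = $2,448.00
Municipal property tax = $4,752.24 × 2 = $9,504.48
HOA dues = $381.78 × 12 = $4,581.36
Yearly total = $2,448.00 + $9,504.48 + $4,581.36 = $16,533.84
Base monthly escrow = $16,533.84 ÷ 12 = $1,377.82
Monthly shortage recovery: $829.80 ÷ 12 = $69.15
Adjusted monthly = $1,377.82 + $69.15 = $1,446.97

$1,446.97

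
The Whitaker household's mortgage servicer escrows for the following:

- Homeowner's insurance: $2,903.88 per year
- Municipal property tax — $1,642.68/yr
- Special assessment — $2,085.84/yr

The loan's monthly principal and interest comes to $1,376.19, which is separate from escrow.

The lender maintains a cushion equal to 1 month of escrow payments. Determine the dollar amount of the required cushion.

$552.70

Homeowner's insurance: $2,903.88
Municipal property tax: $1,642.68
Special assessment: $2,085.84
Combined annual = $6,632.40
Monthly escrow = $6,632.40 / 12 = $552.70
Cushion = 1 × $552.70 = $552.70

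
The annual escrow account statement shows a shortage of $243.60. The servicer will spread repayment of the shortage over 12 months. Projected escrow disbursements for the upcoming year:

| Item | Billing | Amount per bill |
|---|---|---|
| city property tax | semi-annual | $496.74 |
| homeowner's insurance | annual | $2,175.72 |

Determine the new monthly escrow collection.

City property tax — $496.74 × 2 = $993.48 annually
Homeowner's insurance — $2,175.72 annually
Combined annual = $993.48 + $2,175.72 = $3,169.20
Base monthly escrow = $3,169.20 ÷ 12 = $264.10
Shortage spread = $243.60 ÷ 12 = $20.30/mo
New monthly escrow = $264.10 + $20.30 = $284.40

$284.40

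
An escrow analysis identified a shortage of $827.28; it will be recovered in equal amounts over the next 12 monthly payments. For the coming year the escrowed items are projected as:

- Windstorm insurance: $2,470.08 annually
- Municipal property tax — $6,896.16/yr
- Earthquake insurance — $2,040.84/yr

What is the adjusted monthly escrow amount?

Windstorm insurance: $2,470.08 per year
Municipal property tax: $6,896.16 per year
Earthquake insurance: $2,040.84 per year
Total annual escrow = $11,407.08
Monthly escrow = $11,407.08 ÷ 12 = $950.59
Monthly shortage recovery: $827.28 ÷ 12 = $68.94
New monthly escrow = $950.59 + $68.94 = $1,019.53

$1,019.53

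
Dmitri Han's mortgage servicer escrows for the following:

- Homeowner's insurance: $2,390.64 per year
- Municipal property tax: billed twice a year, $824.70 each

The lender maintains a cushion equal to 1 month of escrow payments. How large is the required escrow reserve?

Homeowner's insurance: $2,390.64/yr
Municipal property tax: $824.70 × 2 = $1,649.40/yr
Total per year = $4,040.04
Monthly = $4,040.04 / 12 = $336.67
Reserve = 1 × $336.67 = $336.67

$336.67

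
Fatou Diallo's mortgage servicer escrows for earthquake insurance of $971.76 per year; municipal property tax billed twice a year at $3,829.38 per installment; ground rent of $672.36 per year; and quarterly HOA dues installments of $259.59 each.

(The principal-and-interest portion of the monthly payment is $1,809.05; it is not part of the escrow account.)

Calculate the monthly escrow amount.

$861.77

Earthquake insurance — $971.76 annually
Municipal property tax — $3,829.38 × 2 = $7,658.76 annually
Ground rent — $672.36 annually
HOA dues — $259.59 × 4 = $1,038.36 annually
Total per year = $971.76 + $7,658.76 + $672.36 + $1,038.36 = $10,341.24
Monthly = $10,341.24 / 12 = $861.77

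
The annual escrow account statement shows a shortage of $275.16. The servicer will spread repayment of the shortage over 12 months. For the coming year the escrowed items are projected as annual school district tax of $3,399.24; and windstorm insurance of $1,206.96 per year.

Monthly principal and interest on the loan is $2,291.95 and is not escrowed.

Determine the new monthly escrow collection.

$406.78

School district tax: $3,399.24 per year
Windstorm insurance: $1,206.96 per year
Total per year = $3,399.24 + $1,206.96 = $4,606.20
Monthly = $4,606.20 / 12 = $383.85
Shortage per month = $275.16 / 12 = $22.93
New monthly escrow = $383.85 + $22.93 = $406.78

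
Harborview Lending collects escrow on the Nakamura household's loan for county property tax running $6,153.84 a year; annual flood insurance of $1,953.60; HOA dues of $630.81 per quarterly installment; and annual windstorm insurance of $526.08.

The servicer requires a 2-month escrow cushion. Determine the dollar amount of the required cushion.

County property tax = $6,153.84 annually
Flood insurance = $1,953.60 annually
HOA dues = $630.81 × 4 = $2,523.24 annually
Windstorm insurance = $526.08 annually
Annual escrow total = $6,153.84 + $1,953.60 + $2,523.24 + $526.08 = $11,156.76
Base monthly escrow = $11,156.76 / 12 = $929.73
Required cushion = 2 × $929.73 = $1,859.46

$1,859.46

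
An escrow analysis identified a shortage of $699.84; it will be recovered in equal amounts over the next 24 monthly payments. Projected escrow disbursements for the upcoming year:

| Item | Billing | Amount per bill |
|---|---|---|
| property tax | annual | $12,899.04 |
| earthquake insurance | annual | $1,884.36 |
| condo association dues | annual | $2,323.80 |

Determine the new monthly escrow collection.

$1,454.76

Property tax — $12,899.04 per year
Earthquake insurance — $1,884.36 per year
Condo association dues — $2,323.80 per year
Total per year = $17,107.20
Per month = $17,107.20 / 12 = $1,425.60
Shortage spread = $699.84 / 24 = $29.16/mo
New monthly escrow = $1,425.60 + $29.16 = $1,454.76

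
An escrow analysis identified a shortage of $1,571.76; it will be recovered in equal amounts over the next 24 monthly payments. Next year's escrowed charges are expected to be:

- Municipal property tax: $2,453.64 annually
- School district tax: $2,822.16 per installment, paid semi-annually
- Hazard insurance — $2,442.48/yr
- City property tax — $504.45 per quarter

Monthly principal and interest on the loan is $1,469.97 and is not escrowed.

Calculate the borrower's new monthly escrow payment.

$1,112.01

Municipal property tax — $2,453.64 per year
School district tax — $2,822.16 × 2 = $5,644.32 per year
Hazard insurance — $2,442.48 per year
City property tax — $504.45 × 4 = $2,017.80 per year
Combined annual = $12,558.24
Per month = $12,558.24 / 12 = $1,046.52
Shortage spread = $1,571.76 / 24 = $65.49/mo
Adjusted monthly = $1,046.52 + $65.49 = $1,112.01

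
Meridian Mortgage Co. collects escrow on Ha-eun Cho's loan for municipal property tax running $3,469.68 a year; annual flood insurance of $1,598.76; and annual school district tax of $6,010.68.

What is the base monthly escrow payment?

$923.26

Municipal property tax: $3,469.68 annually
Flood insurance: $1,598.76 annually
School district tax: $6,010.68 annually
Total per year = $3,469.68 + $1,598.76 + $6,010.68 = $11,079.12
Per month = $11,079.12 ÷ 12 = $923.26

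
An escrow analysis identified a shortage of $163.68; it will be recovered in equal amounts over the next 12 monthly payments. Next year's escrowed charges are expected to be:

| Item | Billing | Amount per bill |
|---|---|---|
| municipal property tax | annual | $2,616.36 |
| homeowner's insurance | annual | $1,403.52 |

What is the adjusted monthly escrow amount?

$348.63

Municipal property tax: $2,616.36 annually
Homeowner's insurance: $1,403.52 annually
Total annual escrow = $2,616.36 + $1,403.52 = $4,019.88
Base monthly escrow = $4,019.88 ÷ 12 = $334.99
Monthly shortage recovery: $163.68 / 12 = $13.64
New monthly escrow = $334.99 + $13.64 = $348.63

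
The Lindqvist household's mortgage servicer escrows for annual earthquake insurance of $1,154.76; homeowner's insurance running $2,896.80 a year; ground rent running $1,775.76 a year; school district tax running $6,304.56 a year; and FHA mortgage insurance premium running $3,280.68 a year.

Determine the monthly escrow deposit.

Earthquake insurance = $1,154.76 per year
Homeowner's insurance = $2,896.80 per year
Ground rent = $1,775.76 per year
School district tax = $6,304.56 per year
FHA mortgage insurance premium = $3,280.68 per year
Combined annual = $1,154.76 + $2,896.80 + $1,775.76 + $6,304.56 + $3,280.68 = $15,412.56
Monthly escrow = $15,412.56 / 12 = $1,284.38

$1,284.38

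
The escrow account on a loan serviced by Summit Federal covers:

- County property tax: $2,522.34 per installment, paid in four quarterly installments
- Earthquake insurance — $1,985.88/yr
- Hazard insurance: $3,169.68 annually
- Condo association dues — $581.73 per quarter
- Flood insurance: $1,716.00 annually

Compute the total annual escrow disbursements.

$19,287.84

County property tax: $2,522.34 × 4 = $10,089.36 per year
Earthquake insurance: $1,985.88 per year
Hazard insurance: $3,169.68 per year
Condo association dues: $581.73 × 4 = $2,326.92 per year
Flood insurance: $1,716.00 per year
Annual escrow total = $10,089.36 + $1,985.88 + $3,169.68 + $2,326.92 + $1,716.00 = $19,287.84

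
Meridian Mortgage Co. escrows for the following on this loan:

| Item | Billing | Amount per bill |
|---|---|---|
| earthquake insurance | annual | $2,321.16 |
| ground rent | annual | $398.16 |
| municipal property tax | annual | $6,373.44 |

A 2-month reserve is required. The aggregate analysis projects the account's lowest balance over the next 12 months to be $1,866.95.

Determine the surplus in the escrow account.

Earthquake insurance = $2,321.16 annually
Ground rent = $398.16 annually
Municipal property tax = $6,373.44 annually
Total annual escrow = $2,321.16 + $398.16 + $6,373.44 = $9,092.76
Base monthly escrow = $9,092.76 ÷ 12 = $757.73
Cushion = 2 × $757.73 = $1,515.46
Surplus = $1,866.95 − $1,515.46 = $351.49

$351.49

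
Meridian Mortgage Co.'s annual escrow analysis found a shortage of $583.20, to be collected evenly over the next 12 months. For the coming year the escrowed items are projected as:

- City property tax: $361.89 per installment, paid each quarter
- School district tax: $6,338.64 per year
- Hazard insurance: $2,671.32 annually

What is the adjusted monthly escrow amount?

City property tax = $361.89 × 4 = $1,447.56 annually
School district tax = $6,338.64 annually
Hazard insurance = $2,671.32 annually
Annual escrow total = $1,447.56 + $6,338.64 + $2,671.32 = $10,457.52
Monthly = $10,457.52 ÷ 12 = $871.46
Shortage spread = $583.20 ÷ 12 = $48.60/mo
Adjusted monthly = $871.46 + $48.60 = $920.06

$920.06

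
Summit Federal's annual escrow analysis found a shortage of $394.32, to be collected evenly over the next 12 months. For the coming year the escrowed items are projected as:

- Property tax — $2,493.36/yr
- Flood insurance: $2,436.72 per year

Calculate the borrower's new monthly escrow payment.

Property tax = $2,493.36
Flood insurance = $2,436.72
Yearly total = $2,493.36 + $2,436.72 = $4,930.08
Per month = $4,930.08 ÷ 12 = $410.84
Shortage spread = $394.32 ÷ 12 = $32.86/mo
New monthly escrow = $410.84 + $32.86 = $443.70

$443.70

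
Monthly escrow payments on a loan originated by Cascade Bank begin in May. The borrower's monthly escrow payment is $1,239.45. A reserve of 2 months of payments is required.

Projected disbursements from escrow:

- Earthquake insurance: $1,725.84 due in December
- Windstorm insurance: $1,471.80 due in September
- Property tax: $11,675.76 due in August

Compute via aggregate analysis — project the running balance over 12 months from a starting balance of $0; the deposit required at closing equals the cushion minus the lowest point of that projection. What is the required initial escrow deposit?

Cushion = 2 × $1,239.45 = $2,478.90
Trial balance (start $0, +$1,239.45 each month, − disbursements):
  May: +$1,239.45 → $1,239.45
  Jun: +$1,239.45 → $2,478.90
  Jul: +$1,239.45 → $3,718.35
  Aug: +$1,239.45 − $11,675.76 → -$6,717.96
  Sep: +$1,239.45 − $1,471.80 → -$6,950.31
  Oct: +$1,239.45 → -$5,710.86
  Nov: +$1,239.45 → -$4,471.41
  Dec: +$1,239.45 − $1,725.84 → -$4,957.80
  Jan: +$1,239.45 → -$3,718.35
  Feb: +$1,239.45 → -$2,478.90
  Mar: +$1,239.45 → -$1,239.45
  Apr: +$1,239.45 → $0.00
Lowest trial balance = -$6,950.31 (Sep)
Initial deposit = cushion − low point = $2,478.90 − (-$6,950.31) = $9,429.21

$9,429.21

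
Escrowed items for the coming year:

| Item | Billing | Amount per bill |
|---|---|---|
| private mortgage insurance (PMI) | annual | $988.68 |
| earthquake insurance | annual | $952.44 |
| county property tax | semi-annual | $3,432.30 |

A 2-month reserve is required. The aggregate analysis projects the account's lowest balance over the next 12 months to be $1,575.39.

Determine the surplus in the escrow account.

$107.77

Private mortgage insurance (PMI): $988.68 per year
Earthquake insurance: $952.44 per year
County property tax: $3,432.30 × 2 = $6,864.60 per year
Annual escrow total = $8,805.72
Monthly = $8,805.72 ÷ 12 = $733.81
Required reserve = 2 × $733.81 = $1,467.62
Excess over cushion: $1,575.39 − $1,467.62 = $107.77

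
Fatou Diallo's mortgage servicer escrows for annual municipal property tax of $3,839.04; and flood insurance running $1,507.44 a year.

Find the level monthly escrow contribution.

Municipal property tax — $3,839.04 per year
Flood insurance — $1,507.44 per year
Yearly total = $3,839.04 + $1,507.44 = $5,346.48
Monthly escrow = $5,346.48 ÷ 12 = $445.54

$445.54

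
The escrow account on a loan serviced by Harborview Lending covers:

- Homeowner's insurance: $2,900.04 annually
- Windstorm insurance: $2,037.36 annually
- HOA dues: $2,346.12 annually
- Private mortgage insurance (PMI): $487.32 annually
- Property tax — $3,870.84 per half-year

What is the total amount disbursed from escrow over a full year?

Homeowner's insurance = $2,900.04 per year
Windstorm insurance = $2,037.36 per year
HOA dues = $2,346.12 per year
Private mortgage insurance (PMI) = $487.32 per year
Property tax = $3,870.84 × 2 = $7,741.68 per year
Combined annual = $2,900.04 + $2,037.36 + $2,346.12 + $487.32 + $7,741.68 = $15,512.52

$15,512.52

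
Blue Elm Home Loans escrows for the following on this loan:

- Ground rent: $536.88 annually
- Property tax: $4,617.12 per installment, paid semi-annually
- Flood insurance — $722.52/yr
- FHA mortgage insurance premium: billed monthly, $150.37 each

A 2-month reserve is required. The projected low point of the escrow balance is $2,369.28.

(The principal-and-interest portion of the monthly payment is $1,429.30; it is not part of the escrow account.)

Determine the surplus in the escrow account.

Ground rent = $536.88/yr
Property tax = $4,617.12 × 2 = $9,234.24/yr
Flood insurance = $722.52/yr
FHA mortgage insurance premium = $150.37 × 12 = $1,804.44/yr
Total annual escrow = $12,298.08
Per month = $12,298.08 / 12 = $1,024.84
Required cushion = 2 × $1,024.84 = $2,049.68
Surplus = $2,369.28 − $2,049.68 = $319.60

$319.60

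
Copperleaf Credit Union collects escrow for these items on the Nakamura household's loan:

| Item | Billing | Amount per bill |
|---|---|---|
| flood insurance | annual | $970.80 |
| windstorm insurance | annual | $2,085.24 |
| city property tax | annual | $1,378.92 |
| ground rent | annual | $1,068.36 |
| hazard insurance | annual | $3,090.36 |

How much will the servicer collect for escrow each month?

$716.14

Flood insurance: $970.80/yr
Windstorm insurance: $2,085.24/yr
City property tax: $1,378.92/yr
Ground rent: $1,068.36/yr
Hazard insurance: $3,090.36/yr
Yearly total = $970.80 + $2,085.24 + $1,378.92 + $1,068.36 + $3,090.36 = $8,593.68
Base monthly escrow = $8,593.68 / 12 = $716.14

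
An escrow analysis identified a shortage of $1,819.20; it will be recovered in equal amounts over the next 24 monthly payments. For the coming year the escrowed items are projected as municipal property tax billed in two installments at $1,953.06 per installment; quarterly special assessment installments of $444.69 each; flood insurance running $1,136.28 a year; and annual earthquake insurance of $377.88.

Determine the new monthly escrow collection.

Municipal property tax = $1,953.06 × 2 = $3,906.12/yr
Special assessment = $444.69 × 4 = $1,778.76/yr
Flood insurance = $1,136.28/yr
Earthquake insurance = $377.88/yr
Total annual escrow = $3,906.12 + $1,778.76 + $1,136.28 + $377.88 = $7,199.04
Monthly = $7,199.04 ÷ 12 = $599.92
Shortage spread = $1,819.20 / 24 = $75.80/mo
New monthly escrow = $599.92 + $75.80 = $675.72

$675.72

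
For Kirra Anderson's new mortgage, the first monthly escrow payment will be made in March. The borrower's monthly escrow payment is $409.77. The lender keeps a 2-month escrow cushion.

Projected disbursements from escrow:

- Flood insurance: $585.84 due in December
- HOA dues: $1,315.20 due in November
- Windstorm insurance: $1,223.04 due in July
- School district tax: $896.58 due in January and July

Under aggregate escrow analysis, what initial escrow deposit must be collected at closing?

$1,229.31

Cushion = 2 × $409.77 = $819.54
Trial balance (start $0, +$409.77 each month, − disbursements):
  Mar: +$409.77 → $409.77
  Apr: +$409.77 → $819.54
  May: +$409.77 → $1,229.31
  Jun: +$409.77 → $1,639.08
  Jul: +$409.77 − $2,119.62 → -$70.77
  Aug: +$409.77 → $339.00
  Sep: +$409.77 → $748.77
  Oct: +$409.77 → $1,158.54
  Nov: +$409.77 − $1,315.20 → $253.11
  Dec: +$409.77 − $585.84 → $77.04
  Jan: +$409.77 − $896.58 → -$409.77
  Feb: +$409.77 → $0.00
Lowest trial balance = -$409.77 (Jan)
Initial deposit = cushion − low point = $819.54 − (-$409.77) = $1,229.31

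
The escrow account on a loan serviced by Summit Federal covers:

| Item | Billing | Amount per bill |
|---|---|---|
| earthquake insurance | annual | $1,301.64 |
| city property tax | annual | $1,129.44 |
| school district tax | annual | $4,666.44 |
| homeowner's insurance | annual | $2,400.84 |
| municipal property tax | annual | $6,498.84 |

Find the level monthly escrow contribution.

Earthquake insurance = $1,301.64 per year
City property tax = $1,129.44 per year
School district tax = $4,666.44 per year
Homeowner's insurance = $2,400.84 per year
Municipal property tax = $6,498.84 per year
Combined annual = $1,301.64 + $1,129.44 + $4,666.44 + $2,400.84 + $6,498.84 = $15,997.20
Monthly = $15,997.20 / 12 = $1,333.10

$1,333.10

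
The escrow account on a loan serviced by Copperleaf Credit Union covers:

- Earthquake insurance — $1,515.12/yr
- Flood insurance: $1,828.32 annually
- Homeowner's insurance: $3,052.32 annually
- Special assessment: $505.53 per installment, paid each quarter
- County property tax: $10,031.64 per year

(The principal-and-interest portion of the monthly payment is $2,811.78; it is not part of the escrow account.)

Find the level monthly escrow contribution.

Earthquake insurance: $1,515.12/yr
Flood insurance: $1,828.32/yr
Homeowner's insurance: $3,052.32/yr
Special assessment: $505.53 × 4 = $2,022.12/yr
County property tax: $10,031.64/yr
Total annual escrow = $18,449.52
Monthly escrow = $18,449.52 ÷ 12 = $1,537.46

$1,537.46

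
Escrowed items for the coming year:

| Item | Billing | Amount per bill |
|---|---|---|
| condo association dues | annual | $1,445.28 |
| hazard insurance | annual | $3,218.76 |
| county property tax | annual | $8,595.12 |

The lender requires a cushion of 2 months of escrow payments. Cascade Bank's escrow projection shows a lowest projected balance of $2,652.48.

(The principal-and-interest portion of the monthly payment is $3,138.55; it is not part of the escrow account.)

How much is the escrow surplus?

$442.62

Condo association dues = $1,445.28/yr
Hazard insurance = $3,218.76/yr
County property tax = $8,595.12/yr
Yearly total = $1,445.28 + $3,218.76 + $8,595.12 = $13,259.16
Monthly escrow = $13,259.16 / 12 = $1,104.93
Required cushion = 2 × $1,104.93 = $2,209.86
Surplus = $2,652.48 − $2,209.86 = $442.62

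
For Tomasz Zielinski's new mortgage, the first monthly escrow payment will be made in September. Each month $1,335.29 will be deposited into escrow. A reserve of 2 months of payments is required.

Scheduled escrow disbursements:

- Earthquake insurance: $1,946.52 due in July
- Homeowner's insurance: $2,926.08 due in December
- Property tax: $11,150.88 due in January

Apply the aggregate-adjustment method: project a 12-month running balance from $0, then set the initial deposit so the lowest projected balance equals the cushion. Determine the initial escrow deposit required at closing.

$10,071.09

Cushion = 2 × $1,335.29 = $2,670.58
Trial balance (start $0, +$1,335.29 each month, − disbursements):
  Sep: +$1,335.29 → $1,335.29
  Oct: +$1,335.29 → $2,670.58
  Nov: +$1,335.29 → $4,005.87
  Dec: +$1,335.29 − $2,926.08 → $2,415.08
  Jan: +$1,335.29 − $11,150.88 → -$7,400.51
  Feb: +$1,335.29 → -$6,065.22
  Mar: +$1,335.29 → -$4,729.93
  Apr: +$1,335.29 → -$3,394.64
  May: +$1,335.29 → -$2,059.35
  Jun: +$1,335.29 → -$724.06
  Jul: +$1,335.29 − $1,946.52 → -$1,335.29
  Aug: +$1,335.29 → $0.00
Lowest trial balance = -$7,400.51 (Jan)
Initial deposit = cushion − low point = $2,670.58 − (-$7,400.51) = $10,071.09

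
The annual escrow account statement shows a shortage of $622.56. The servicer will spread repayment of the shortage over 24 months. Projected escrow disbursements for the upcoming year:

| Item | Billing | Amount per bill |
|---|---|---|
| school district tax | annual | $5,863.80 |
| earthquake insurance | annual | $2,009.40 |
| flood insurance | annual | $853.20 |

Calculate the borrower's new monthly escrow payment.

School district tax = $5,863.80
Earthquake insurance = $2,009.40
Flood insurance = $853.20
Combined annual = $8,726.40
Per month = $8,726.40 ÷ 12 = $727.20
Monthly shortage recovery: $622.56 ÷ 24 = $25.94
Adjusted monthly = $727.20 + $25.94 = $753.14

$753.14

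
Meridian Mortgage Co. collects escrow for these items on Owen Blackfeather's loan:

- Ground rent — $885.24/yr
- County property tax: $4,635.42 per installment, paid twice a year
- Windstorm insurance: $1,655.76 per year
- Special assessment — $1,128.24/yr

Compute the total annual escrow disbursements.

$12,940.08

Ground rent = $885.24 per year
County property tax = $4,635.42 × 2 = $9,270.84 per year
Windstorm insurance = $1,655.76 per year
Special assessment = $1,128.24 per year
Annual escrow total = $12,940.08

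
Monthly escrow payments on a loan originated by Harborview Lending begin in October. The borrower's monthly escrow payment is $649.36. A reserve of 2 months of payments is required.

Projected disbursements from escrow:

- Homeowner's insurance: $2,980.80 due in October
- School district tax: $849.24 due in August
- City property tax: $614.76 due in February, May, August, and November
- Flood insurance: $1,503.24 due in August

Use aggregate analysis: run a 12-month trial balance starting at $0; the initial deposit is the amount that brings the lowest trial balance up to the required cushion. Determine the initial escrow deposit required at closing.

$3,630.16

Cushion = 2 × $649.36 = $1,298.72
Trial balance (start $0, +$649.36 each month, − disbursements):
  Oct: +$649.36 − $2,980.80 → -$2,331.44
  Nov: +$649.36 − $614.76 → -$2,296.84
  Dec: +$649.36 → -$1,647.48
  Jan: +$649.36 → -$998.12
  Feb: +$649.36 − $614.76 → -$963.52
  Mar: +$649.36 → -$314.16
  Apr: +$649.36 → $335.20
  May: +$649.36 − $614.76 → $369.80
  Jun: +$649.36 → $1,019.16
  Jul: +$649.36 → $1,668.52
  Aug: +$649.36 − $2,967.24 → -$649.36
  Sep: +$649.36 → $0.00
Lowest trial balance = -$2,331.44 (Oct)
Initial deposit = cushion − low point = $1,298.72 − (-$2,331.44) = $3,630.16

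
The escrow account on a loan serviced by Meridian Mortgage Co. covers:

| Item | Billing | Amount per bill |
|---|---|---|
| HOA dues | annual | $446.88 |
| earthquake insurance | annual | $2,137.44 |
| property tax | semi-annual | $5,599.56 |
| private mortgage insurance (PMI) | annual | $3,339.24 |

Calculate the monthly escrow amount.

HOA dues = $446.88 per year
Earthquake insurance = $2,137.44 per year
Property tax = $5,599.56 × 2 = $11,199.12 per year
Private mortgage insurance (PMI) = $3,339.24 per year
Annual escrow total = $17,122.68
Base monthly escrow = $17,122.68 ÷ 12 = $1,426.89

$1,426.89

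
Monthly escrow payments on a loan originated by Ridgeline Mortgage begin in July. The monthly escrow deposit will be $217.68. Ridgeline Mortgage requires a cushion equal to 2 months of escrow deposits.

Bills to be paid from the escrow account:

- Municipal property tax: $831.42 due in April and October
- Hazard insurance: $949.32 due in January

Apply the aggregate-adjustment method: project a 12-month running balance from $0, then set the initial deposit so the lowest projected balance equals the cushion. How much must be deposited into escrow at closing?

$870.72

Cushion = 2 × $217.68 = $435.36
Trial balance (start $0, +$217.68 each month, − disbursements):
  Jul: +$217.68 → $217.68
  Aug: +$217.68 → $435.36
  Sep: +$217.68 → $653.04
  Oct: +$217.68 − $831.42 → $39.30
  Nov: +$217.68 → $256.98
  Dec: +$217.68 → $474.66
  Jan: +$217.68 − $949.32 → -$256.98
  Feb: +$217.68 → -$39.30
  Mar: +$217.68 → $178.38
  Apr: +$217.68 − $831.42 → -$435.36
  May: +$217.68 → -$217.68
  Jun: +$217.68 → $0.00
Lowest trial balance = -$435.36 (Apr)
Initial deposit = cushion − low point = $435.36 − (-$435.36) = $870.72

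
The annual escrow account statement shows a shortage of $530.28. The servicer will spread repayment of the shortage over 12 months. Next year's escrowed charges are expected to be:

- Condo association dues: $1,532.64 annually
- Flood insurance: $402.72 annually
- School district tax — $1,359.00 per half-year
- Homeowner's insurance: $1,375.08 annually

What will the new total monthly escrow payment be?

Condo association dues — $1,532.64 per year
Flood insurance — $402.72 per year
School district tax — $1,359.00 × 2 = $2,718.00 per year
Homeowner's insurance — $1,375.08 per year
Total annual escrow = $6,028.44
Monthly = $6,028.44 / 12 = $502.37
Shortage spread = $530.28 ÷ 12 = $44.19/mo
New monthly escrow = $502.37 + $44.19 = $546.56

$546.56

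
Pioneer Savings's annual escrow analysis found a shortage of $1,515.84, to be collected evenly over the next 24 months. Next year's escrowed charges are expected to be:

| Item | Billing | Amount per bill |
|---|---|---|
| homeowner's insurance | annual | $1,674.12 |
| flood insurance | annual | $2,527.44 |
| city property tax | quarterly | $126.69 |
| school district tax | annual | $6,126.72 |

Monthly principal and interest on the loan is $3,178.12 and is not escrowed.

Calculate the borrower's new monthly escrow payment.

Homeowner's insurance — $1,674.12 per year
Flood insurance — $2,527.44 per year
City property tax — $126.69 × 4 = $506.76 per year
School district tax — $6,126.72 per year
Total annual escrow = $1,674.12 + $2,527.44 + $506.76 + $6,126.72 = $10,835.04
Monthly = $10,835.04 / 12 = $902.92
Shortage spread = $1,515.84 ÷ 24 = $63.16/mo
New monthly escrow = $902.92 + $63.16 = $966.08

$966.08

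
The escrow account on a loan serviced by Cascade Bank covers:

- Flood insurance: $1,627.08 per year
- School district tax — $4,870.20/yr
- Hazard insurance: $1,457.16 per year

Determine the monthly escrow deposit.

$662.87

Flood insurance = $1,627.08
School district tax = $4,870.20
Hazard insurance = $1,457.16
Yearly total = $1,627.08 + $4,870.20 + $1,457.16 = $7,954.44
Monthly = $7,954.44 / 12 = $662.87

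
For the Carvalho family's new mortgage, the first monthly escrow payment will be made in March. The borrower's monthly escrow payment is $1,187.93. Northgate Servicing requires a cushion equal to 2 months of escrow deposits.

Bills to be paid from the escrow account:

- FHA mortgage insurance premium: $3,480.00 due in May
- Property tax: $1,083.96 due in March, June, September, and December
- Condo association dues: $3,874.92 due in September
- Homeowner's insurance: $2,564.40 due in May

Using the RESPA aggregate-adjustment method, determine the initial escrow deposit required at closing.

$7,231.55

Cushion = 2 × $1,187.93 = $2,375.86
Trial balance (start $0, +$1,187.93 each month, − disbursements):
  Mar: +$1,187.93 − $1,083.96 → $103.97
  Apr: +$1,187.93 → $1,291.90
  May: +$1,187.93 − $6,044.40 → -$3,564.57
  Jun: +$1,187.93 − $1,083.96 → -$3,460.60
  Jul: +$1,187.93 → -$2,272.67
  Aug: +$1,187.93 → -$1,084.74
  Sep: +$1,187.93 − $4,958.88 → -$4,855.69
  Oct: +$1,187.93 → -$3,667.76
  Nov: +$1,187.93 → -$2,479.83
  Dec: +$1,187.93 − $1,083.96 → -$2,375.86
  Jan: +$1,187.93 → -$1,187.93
  Feb: +$1,187.93 → $0.00
Lowest trial balance = -$4,855.69 (Sep)
Initial deposit = cushion − low point = $2,375.86 − (-$4,855.69) = $7,231.55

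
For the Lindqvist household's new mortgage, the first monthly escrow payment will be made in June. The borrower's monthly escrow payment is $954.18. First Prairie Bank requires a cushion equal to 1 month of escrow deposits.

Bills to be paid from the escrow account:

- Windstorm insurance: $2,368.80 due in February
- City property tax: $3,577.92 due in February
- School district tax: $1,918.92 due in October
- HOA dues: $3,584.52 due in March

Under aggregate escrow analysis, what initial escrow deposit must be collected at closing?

$2,862.54

Cushion = 1 × $954.18 = $954.18
Trial balance (start $0, +$954.18 each month, − disbursements):
  Jun: +$954.18 → $954.18
  Jul: +$954.18 → $1,908.36
  Aug: +$954.18 → $2,862.54
  Sep: +$954.18 → $3,816.72
  Oct: +$954.18 − $1,918.92 → $2,851.98
  Nov: +$954.18 → $3,806.16
  Dec: +$954.18 → $4,760.34
  Jan: +$954.18 → $5,714.52
  Feb: +$954.18 − $5,946.72 → $721.98
  Mar: +$954.18 − $3,584.52 → -$1,908.36
  Apr: +$954.18 → -$954.18
  May: +$954.18 → $0.00
Lowest trial balance = -$1,908.36 (Mar)
Initial deposit = cushion − low point = $954.18 − (-$1,908.36) = $2,862.54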